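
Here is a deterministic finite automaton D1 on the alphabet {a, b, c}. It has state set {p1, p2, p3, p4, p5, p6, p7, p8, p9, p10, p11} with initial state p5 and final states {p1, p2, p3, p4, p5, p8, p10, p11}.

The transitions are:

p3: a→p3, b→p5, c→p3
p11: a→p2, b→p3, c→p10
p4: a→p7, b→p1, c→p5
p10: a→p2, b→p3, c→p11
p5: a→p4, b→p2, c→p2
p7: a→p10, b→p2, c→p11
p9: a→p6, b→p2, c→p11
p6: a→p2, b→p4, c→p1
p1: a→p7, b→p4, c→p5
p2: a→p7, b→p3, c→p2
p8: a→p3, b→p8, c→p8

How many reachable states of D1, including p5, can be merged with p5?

States {p6,p8,p9} cannot be reached from the start state, so discard them.
P0 = {p1,p2,p3,p4,p5,p10,p11} | {p7}.
On input a, block {p1,p2,p3,p4,p5,p10,p11} splits into {p3,p5,p10,p11} and {p1,p2,p4}.
Split {p3,p5,p10,p11} by δ(·,a) → {p5,p10,p11} and {p3}.
Split {p5,p10,p11} by δ(·,b) → {p10,p11} and {p5}.
Refine {p1,p2,p4} on symbol b: members go to different blocks, giving {p1,p4} and {p2}.
Stable partition: {p10,p11} | {p7} | {p1,p4} | {p3} | {p5} | {p2} — 6 equivalence classes.
State p5 belongs to the block {p5}, which has 1 states.

1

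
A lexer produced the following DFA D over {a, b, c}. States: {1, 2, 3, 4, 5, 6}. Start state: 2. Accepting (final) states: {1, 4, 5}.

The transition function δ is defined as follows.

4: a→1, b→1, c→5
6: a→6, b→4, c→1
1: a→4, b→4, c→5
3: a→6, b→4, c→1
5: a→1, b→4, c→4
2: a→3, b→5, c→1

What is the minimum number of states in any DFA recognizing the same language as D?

Every state is reachable, so we keep all 6.
P0 = {1,4,5} | {2,3,6}.
Stable partition: {1,4,5} | {2,3,6} — 2 equivalence classes.

2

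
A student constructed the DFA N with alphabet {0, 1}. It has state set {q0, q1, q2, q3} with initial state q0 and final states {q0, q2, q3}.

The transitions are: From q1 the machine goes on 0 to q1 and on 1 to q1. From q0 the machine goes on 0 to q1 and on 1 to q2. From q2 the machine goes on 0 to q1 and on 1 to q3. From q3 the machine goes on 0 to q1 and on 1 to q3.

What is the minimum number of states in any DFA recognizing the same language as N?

2

Initial partition by acceptance: {q0,q2,q3} | {q1}.
No further refinement is possible. Final partition (2 blocks): {q0,q2,q3} | {q1}.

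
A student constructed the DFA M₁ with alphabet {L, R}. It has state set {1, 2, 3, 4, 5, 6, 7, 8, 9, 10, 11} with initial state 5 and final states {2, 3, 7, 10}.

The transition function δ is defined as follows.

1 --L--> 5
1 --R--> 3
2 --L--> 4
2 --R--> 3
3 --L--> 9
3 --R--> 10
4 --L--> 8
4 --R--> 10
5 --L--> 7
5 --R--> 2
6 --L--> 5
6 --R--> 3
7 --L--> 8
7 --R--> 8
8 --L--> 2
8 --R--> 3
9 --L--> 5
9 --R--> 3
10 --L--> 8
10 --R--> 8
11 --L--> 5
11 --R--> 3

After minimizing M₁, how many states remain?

7

Reachable states from the start: {2,3,4,5,7,8,9,10}. Unreachable: {1,6,11} — drop them.
Initial partition by acceptance: {2,3,7,10} | {4,5,8,9}.
Split {2,3,7,10} by δ(·,R) → {2,3} and {7,10}.
Refine {2,3} on symbol R: members go to different blocks, giving {2} and {3}.
Refine {4,5,8,9} on symbol L: members go to different blocks, giving {4,9} and {5} and {8}.
Refine {4,9} on symbol L: members go to different blocks, giving {4} and {9}.
No further refinement is possible. Final partition (7 blocks): {2} | {4} | {7,10} | {3} | {5} | {8} | {9}.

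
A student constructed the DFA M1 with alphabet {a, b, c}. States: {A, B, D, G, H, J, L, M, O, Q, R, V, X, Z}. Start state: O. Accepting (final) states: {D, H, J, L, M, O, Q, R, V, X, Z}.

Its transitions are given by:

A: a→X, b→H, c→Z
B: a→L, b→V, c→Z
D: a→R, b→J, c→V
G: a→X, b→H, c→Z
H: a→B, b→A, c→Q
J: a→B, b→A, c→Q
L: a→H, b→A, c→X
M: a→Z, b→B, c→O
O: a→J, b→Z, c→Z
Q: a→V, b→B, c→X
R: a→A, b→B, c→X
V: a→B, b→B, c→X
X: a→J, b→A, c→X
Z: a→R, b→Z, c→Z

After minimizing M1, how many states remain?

States {D,G,M} cannot be reached from the start state, so discard them.
Start with accepting vs non-accepting: {H,J,L,O,Q,R,V,X,Z} | {A,B}.
On input a, block {H,J,L,O,Q,R,V,X,Z} splits into {L,O,Q,X,Z} and {H,J,R,V}.
Refine {L,O,Q,X,Z} on symbol b: members go to different blocks, giving {L,Q,X} and {O,Z}.
The partition is now stable with 4 blocks: {L,Q,X} | {A,B} | {H,J,R,V} | {O,Z}.

4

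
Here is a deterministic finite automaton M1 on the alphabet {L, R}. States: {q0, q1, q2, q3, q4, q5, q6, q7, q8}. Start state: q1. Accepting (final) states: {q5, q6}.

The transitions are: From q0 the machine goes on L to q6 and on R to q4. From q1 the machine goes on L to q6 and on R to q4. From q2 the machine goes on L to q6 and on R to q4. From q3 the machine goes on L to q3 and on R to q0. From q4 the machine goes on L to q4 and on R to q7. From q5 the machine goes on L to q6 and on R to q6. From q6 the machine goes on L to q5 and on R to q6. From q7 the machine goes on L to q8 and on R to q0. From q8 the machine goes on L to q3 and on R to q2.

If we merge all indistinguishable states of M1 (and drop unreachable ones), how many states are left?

P0 = {q5,q6} | {q0,q1,q2,q3,q4,q7,q8}.
Refine {q0,q1,q2,q3,q4,q7,q8} on symbol L: members go to different blocks, giving {q3,q4,q7,q8} and {q0,q1,q2}.
Split {q3,q4,q7,q8} by δ(·,R) → {q3,q7,q8} and {q4}.
No further refinement is possible. Final partition (4 blocks): {q5,q6} | {q3,q7,q8} | {q0,q1,q2} | {q4}.

4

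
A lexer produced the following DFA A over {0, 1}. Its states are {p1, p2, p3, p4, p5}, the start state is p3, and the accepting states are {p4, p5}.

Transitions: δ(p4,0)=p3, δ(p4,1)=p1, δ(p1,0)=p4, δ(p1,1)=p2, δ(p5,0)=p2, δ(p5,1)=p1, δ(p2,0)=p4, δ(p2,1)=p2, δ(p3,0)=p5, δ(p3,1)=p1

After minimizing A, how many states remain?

All states are reachable from the start state.
P0 = {p4,p5} | {p1,p2,p3}.
The partition is now stable with 2 blocks: {p4,p5} | {p1,p2,p3}.

2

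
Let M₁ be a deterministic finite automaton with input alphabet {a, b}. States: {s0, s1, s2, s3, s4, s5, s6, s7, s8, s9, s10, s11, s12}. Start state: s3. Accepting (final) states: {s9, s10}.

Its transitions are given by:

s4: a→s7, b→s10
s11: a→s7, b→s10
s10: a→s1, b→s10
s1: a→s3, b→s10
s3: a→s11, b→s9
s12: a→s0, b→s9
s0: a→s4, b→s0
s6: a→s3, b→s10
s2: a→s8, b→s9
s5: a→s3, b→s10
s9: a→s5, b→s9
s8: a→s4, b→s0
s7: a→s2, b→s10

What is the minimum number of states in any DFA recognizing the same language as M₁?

7

Reachable states from the start: {s0,s1,s2,s3,s4,s5,s7,s8,s9,s10,s11}. Unreachable: {s6,s12} — drop them.
Start with accepting vs non-accepting: {s9,s10} | {s0,s1,s2,s3,s4,s5,s7,s8,s11}.
On input b, block {s0,s1,s2,s3,s4,s5,s7,s8,s11} splits into {s1,s2,s3,s4,s5,s7,s11} and {s0,s8}.
Refine {s1,s2,s3,s4,s5,s7,s11} on symbol a: members go to different blocks, giving {s1,s3,s4,s5,s7,s11} and {s2}.
Split {s1,s3,s4,s5,s7,s11} by δ(·,a) → {s1,s3,s4,s5,s11} and {s7}.
Split {s1,s3,s4,s5,s11} by δ(·,a) → {s1,s3,s5} and {s4,s11}.
Split {s1,s3,s5} by δ(·,a) → {s1,s5} and {s3}.
No further refinement is possible. Final partition (7 blocks): {s9,s10} | {s1,s5} | {s0,s8} | {s2} | {s7} | {s4,s11} | {s3}.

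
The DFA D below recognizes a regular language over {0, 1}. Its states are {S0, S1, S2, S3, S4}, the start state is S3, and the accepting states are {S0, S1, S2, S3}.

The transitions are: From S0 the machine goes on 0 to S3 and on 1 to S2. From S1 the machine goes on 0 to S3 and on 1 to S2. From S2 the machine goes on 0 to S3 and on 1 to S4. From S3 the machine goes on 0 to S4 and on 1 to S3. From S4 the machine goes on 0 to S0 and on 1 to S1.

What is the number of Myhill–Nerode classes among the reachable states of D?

All states are reachable from the start state.
P0 = {S0,S1,S2,S3} | {S4}.
On input 0, block {S0,S1,S2,S3} splits into {S0,S1,S2} and {S3}.
On input 1, block {S0,S1,S2} splits into {S0,S1} and {S2}.
The partition is now stable with 4 blocks: {S0,S1} | {S4} | {S3} | {S2}.

4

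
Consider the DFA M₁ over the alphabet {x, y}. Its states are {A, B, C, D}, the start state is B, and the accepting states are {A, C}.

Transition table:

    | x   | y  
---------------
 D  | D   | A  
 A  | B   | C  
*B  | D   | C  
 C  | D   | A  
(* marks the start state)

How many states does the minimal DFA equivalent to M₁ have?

2

All states are reachable from the start state.
P0 = {A,C} | {B,D}.
No further refinement is possible. Final partition (2 blocks): {A,C} | {B,D}.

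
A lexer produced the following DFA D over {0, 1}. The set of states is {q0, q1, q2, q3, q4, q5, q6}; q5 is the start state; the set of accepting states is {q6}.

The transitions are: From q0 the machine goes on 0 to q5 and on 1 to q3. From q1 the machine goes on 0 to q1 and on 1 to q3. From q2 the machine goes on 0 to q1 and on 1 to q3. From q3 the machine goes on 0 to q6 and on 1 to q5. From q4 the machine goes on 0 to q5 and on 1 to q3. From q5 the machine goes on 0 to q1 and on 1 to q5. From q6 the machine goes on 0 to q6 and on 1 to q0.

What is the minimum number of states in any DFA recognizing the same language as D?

States {q2,q4} cannot be reached from the start state, so discard them.
P0 = {q6} | {q0,q1,q3,q5}.
Split {q0,q1,q3,q5} by δ(·,0) → {q0,q1,q5} and {q3}.
Refine {q0,q1,q5} on symbol 1: members go to different blocks, giving {q0,q1} and {q5}.
Split {q0,q1} by δ(·,0) → {q0} and {q1}.
Stable partition: {q6} | {q0} | {q3} | {q5} | {q1} — 5 equivalence classes.

5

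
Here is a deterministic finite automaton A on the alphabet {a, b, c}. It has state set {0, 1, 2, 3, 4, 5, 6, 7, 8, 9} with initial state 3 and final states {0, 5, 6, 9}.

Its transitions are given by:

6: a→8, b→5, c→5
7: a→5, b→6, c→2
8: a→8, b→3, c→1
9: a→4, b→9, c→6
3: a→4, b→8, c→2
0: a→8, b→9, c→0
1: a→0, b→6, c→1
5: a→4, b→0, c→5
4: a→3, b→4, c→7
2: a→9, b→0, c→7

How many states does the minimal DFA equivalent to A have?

3

All states are reachable from the start state.
Initial partition by acceptance: {0,5,6,9} | {1,2,3,4,7,8}.
On input a, block {1,2,3,4,7,8} splits into {1,2,7} and {3,4,8}.
The partition is now stable with 3 blocks: {0,5,6,9} | {1,2,7} | {3,4,8}.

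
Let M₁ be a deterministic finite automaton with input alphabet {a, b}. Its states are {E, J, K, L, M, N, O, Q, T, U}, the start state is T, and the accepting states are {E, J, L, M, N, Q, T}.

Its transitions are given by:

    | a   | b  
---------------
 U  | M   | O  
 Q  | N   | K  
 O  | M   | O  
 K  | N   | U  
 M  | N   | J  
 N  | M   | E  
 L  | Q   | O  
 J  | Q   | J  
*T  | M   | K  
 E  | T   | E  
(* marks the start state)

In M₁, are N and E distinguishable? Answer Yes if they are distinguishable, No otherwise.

States {L} cannot be reached from the start state, so discard them.
P0 = {E,J,M,N,Q,T} | {K,O,U}.
On input b, block {E,J,M,N,Q,T} splits into {E,J,M,N} and {Q,T}.
Refine {E,J,M,N} on symbol a: members go to different blocks, giving {E,J} and {M,N}.
No further refinement is possible. Final partition (4 blocks): {E,J} | {K,O,U} | {Q,T} | {M,N}.
N and E end up in different blocks, so they are distinguishable. For instance, the string 'ab' is accepted from only N.

Yes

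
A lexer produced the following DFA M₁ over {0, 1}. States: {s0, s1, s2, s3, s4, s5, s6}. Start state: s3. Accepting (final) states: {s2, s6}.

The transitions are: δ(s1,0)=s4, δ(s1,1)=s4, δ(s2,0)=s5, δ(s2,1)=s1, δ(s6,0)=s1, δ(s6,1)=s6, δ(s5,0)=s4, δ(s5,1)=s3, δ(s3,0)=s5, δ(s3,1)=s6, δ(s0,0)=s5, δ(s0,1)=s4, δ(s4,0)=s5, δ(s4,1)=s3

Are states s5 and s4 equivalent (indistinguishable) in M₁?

States {s0,s2} cannot be reached from the start state, so discard them.
Start with accepting vs non-accepting: {s6} | {s1,s3,s4,s5}.
Split {s1,s3,s4,s5} by δ(·,1) → {s1,s4,s5} and {s3}.
On input 1, block {s1,s4,s5} splits into {s4,s5} and {s1}.
No further refinement is possible. Final partition (4 blocks): {s6} | {s4,s5} | {s3} | {s1}.
s5 and s4 lie in the same block of the stable partition, so they are equivalent — no string distinguishes them.

Yes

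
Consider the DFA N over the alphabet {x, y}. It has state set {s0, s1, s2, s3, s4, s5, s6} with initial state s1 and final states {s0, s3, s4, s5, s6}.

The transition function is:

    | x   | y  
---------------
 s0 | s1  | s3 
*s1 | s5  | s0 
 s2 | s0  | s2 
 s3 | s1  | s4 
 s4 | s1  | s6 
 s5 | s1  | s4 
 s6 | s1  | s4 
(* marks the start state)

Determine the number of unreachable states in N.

Starting at s1 and following transitions, the reachable set is {s0, s1, s3, s4, s5, s6}. That leaves s2 unreachable — 1 in total.

1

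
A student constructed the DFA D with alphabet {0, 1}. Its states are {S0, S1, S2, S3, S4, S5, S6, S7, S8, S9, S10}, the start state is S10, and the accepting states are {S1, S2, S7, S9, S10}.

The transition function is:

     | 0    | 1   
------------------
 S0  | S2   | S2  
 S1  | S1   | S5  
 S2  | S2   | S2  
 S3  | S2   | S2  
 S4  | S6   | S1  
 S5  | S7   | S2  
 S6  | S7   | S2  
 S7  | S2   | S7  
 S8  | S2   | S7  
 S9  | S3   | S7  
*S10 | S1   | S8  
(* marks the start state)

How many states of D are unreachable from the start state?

5

Starting at S10 and following transitions, the reachable set is {S1, S2, S5, S7, S8, S10}. That leaves S0, S3, S4, S6, S9 unreachable — 5 in total.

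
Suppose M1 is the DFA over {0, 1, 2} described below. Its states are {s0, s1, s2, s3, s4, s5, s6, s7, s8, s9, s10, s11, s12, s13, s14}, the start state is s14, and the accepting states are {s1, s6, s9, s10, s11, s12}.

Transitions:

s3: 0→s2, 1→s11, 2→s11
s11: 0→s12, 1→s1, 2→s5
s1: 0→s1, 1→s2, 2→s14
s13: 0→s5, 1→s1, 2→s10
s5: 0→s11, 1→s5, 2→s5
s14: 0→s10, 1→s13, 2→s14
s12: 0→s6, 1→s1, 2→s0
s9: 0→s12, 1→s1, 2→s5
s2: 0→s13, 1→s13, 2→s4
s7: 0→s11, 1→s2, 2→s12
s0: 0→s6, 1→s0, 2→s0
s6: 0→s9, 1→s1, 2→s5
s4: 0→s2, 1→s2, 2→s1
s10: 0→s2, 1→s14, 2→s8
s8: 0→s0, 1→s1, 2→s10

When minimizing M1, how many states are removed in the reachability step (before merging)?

No path from s14 leads to s3, s7; the other 13 states are all reachable.

2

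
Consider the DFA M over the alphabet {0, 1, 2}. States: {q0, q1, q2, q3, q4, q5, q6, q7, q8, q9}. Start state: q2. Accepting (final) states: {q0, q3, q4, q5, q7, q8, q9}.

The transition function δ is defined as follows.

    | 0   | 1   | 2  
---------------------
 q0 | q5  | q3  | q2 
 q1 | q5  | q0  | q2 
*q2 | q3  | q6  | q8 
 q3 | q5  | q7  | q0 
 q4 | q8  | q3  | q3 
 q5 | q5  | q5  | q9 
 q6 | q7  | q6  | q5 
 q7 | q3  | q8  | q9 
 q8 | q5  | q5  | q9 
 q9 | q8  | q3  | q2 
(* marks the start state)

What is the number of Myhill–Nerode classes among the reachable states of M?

3

States {q1,q4} cannot be reached from the start state, so discard them.
Start with accepting vs non-accepting: {q0,q3,q5,q7,q8,q9} | {q2,q6}.
Refine {q0,q3,q5,q7,q8,q9} on symbol 2: members go to different blocks, giving {q3,q5,q7,q8} and {q0,q9}.
The partition is now stable with 3 blocks: {q3,q5,q7,q8} | {q2,q6} | {q0,q9}.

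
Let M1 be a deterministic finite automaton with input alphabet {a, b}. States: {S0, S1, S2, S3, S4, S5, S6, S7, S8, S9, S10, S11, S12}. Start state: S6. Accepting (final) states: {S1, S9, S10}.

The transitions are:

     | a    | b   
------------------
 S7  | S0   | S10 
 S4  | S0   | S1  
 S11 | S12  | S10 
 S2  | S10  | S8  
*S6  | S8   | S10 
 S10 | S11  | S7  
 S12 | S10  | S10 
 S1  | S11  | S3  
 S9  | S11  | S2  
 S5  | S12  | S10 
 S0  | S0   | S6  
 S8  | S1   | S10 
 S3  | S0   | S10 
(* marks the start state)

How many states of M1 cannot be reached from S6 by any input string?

4

Starting at S6 and following transitions, the reachable set is {S0, S1, S3, S6, S7, S8, S10, S11, S12}. That leaves S2, S4, S5, S9 unreachable — 4 in total.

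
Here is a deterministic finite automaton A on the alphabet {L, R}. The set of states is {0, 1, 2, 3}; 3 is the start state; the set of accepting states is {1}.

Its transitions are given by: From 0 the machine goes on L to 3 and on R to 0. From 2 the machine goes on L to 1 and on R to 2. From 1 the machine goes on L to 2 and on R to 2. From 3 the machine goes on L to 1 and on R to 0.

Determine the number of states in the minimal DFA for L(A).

Initial partition by acceptance: {1} | {0,2,3}.
On input L, block {0,2,3} splits into {2,3} and {0}.
On input R, block {2,3} splits into {2} and {3}.
Stable partition: {1} | {2} | {0} | {3} — 4 equivalence classes.

4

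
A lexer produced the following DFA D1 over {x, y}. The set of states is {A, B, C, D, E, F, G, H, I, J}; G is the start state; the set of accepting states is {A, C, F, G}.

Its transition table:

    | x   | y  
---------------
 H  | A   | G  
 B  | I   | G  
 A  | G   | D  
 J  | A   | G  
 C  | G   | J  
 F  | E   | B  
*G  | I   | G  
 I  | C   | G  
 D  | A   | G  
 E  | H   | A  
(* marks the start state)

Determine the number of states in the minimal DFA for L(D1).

3

Reachable states from the start: {A,C,D,G,I,J}. Unreachable: {B,E,F,H} — drop them.
Start with accepting vs non-accepting: {A,C,G} | {D,I,J}.
Split {A,C,G} by δ(·,x) → {A,C} and {G}.
The partition is now stable with 3 blocks: {A,C} | {D,I,J} | {G}.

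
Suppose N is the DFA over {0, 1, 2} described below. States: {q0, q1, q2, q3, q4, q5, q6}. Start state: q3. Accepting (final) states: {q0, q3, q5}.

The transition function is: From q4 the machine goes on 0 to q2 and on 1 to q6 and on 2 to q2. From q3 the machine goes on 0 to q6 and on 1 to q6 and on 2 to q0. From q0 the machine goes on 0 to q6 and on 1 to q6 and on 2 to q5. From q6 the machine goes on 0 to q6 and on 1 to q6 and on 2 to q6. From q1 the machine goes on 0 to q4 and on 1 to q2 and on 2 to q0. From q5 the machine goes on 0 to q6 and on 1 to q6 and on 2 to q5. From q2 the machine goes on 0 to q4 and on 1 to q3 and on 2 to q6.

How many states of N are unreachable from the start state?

BFS from q3 reaches {q0, q3, q5, q6}; the 3 state(s) q1, q2, q4 are never visited.

3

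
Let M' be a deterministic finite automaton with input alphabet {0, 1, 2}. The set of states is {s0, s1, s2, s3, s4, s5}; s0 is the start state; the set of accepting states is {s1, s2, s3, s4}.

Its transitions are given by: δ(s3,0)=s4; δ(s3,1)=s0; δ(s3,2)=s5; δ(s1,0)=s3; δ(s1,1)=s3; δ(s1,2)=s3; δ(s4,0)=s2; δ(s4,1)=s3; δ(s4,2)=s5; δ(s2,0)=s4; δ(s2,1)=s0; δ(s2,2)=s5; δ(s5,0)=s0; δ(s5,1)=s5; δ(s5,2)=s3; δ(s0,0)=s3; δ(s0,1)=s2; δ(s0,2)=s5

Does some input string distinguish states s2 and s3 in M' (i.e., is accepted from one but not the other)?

First remove the unreachable states {s1}; 5 states remain.
P0 = {s2,s3,s4} | {s0,s5}.
On input 1, block {s2,s3,s4} splits into {s2,s3} and {s4}.
On input 0, block {s0,s5} splits into {s0} and {s5}.
No further refinement is possible. Final partition (4 blocks): {s2,s3} | {s0} | {s4} | {s5}.
s2 and s3 lie in the same block of the stable partition, so they are equivalent — no string distinguishes them.

No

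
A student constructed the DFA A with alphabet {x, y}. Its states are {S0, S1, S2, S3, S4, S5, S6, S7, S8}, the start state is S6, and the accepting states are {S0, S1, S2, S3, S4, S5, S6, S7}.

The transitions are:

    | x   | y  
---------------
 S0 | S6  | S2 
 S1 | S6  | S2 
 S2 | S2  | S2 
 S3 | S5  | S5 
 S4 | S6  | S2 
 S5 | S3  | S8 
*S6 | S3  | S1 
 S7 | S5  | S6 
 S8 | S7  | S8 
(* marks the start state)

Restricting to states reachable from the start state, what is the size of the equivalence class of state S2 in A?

1

First remove the unreachable states {S0,S4}; 7 states remain.
Start with accepting vs non-accepting: {S1,S2,S3,S5,S6,S7} | {S8}.
On input y, block {S1,S2,S3,S5,S6,S7} splits into {S1,S2,S3,S6,S7} and {S5}.
Split {S1,S2,S3,S6,S7} by δ(·,x) → {S1,S2,S6} and {S3,S7}.
On input x, block {S1,S2,S6} splits into {S1,S2} and {S6}.
Split {S1,S2} by δ(·,x) → {S1} and {S2}.
Split {S3,S7} by δ(·,y) → {S3} and {S7}.
Stable partition: {S1} | {S8} | {S5} | {S3} | {S6} | {S2} | {S7} — 7 equivalence classes.
State S2 belongs to the block {S2}, which has 1 states.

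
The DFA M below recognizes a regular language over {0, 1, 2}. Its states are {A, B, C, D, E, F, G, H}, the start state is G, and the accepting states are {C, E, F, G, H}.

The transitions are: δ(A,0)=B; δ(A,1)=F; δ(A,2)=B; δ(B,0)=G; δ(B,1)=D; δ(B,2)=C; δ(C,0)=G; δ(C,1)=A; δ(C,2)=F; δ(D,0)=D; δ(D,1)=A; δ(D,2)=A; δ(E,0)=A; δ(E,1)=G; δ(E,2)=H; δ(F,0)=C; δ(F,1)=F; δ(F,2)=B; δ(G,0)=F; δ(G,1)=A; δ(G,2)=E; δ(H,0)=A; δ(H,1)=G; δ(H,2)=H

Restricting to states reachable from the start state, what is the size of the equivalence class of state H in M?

All states are reachable from the start state.
Initial partition by acceptance: {C,E,F,G,H} | {A,B,D}.
Split {C,E,F,G,H} by δ(·,0) → {C,F,G} and {E,H}.
On input 1, block {C,F,G} splits into {C,G} and {F}.
On input 0, block {C,G} splits into {C} and {G}.
Refine {A,B,D} on symbol 0: members go to different blocks, giving {A,D} and {B}.
Refine {A,D} on symbol 0: members go to different blocks, giving {A} and {D}.
Stable partition: {C} | {A} | {E,H} | {F} | {G} | {B} | {D} — 7 equivalence classes.
The equivalence class containing H is {E,H}, of size 2.

2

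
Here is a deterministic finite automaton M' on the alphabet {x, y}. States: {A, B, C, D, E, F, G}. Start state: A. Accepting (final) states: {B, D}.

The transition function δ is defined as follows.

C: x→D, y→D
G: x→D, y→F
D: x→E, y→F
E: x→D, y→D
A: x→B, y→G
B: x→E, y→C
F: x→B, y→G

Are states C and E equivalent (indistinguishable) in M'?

P0 = {B,D} | {A,C,E,F,G}.
Refine {A,C,E,F,G} on symbol y: members go to different blocks, giving {A,F,G} and {C,E}.
Split {B,D} by δ(·,y) → {B} and {D}.
Refine {A,F,G} on symbol x: members go to different blocks, giving {A,F} and {G}.
Stable partition: {B} | {A,F} | {C,E} | {D} | {G} — 5 equivalence classes.
C and E lie in the same block of the stable partition, so they are equivalent — no string distinguishes them.

Yes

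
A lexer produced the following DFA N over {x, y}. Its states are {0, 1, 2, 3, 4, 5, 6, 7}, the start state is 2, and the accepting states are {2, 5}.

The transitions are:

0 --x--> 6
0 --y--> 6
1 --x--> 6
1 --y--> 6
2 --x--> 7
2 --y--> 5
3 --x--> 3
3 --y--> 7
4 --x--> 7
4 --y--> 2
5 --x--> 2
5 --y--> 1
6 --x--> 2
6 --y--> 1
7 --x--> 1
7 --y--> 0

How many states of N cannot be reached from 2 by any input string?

2

Starting at 2 and following transitions, the reachable set is {0, 1, 2, 5, 6, 7}. That leaves 3, 4 unreachable — 2 in total.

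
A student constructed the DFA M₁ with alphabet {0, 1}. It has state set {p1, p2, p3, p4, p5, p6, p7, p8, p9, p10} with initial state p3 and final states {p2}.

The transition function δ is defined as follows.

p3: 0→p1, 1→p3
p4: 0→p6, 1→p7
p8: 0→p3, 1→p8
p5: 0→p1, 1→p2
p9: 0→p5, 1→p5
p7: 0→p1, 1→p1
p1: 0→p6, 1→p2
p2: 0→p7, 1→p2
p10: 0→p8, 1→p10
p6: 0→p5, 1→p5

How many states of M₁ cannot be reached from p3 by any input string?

4

No path from p3 leads to p4, p8, p9, p10; the other 6 states are all reachable.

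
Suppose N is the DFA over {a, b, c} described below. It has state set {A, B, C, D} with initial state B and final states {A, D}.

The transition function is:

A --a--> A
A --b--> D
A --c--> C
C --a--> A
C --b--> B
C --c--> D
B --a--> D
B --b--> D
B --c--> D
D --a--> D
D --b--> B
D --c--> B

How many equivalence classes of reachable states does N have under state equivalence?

2

First remove the unreachable states {A,C}; 2 states remain.
Start with accepting vs non-accepting: {D} | {B}.
No further refinement is possible. Final partition (2 blocks): {D} | {B}.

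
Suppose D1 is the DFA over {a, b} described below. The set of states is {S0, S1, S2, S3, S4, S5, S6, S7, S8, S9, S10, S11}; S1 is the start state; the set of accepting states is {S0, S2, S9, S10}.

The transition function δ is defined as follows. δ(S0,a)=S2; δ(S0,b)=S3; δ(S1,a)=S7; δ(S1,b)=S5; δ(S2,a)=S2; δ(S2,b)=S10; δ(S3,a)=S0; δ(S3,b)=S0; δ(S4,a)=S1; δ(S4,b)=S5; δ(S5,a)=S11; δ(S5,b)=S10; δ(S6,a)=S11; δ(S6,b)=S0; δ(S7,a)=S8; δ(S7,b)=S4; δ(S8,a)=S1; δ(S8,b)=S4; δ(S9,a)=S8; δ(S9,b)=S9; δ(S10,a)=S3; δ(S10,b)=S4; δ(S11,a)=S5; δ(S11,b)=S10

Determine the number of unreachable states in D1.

No path from S1 leads to S6, S9; the other 10 states are all reachable.

2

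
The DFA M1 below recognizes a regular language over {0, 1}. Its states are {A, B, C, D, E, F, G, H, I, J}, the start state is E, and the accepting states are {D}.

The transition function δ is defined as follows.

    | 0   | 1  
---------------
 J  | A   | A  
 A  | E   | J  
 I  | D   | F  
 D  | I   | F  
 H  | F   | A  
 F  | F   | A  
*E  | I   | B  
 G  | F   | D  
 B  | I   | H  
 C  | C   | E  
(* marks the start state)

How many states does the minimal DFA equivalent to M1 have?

7

States {C,G} cannot be reached from the start state, so discard them.
Start with accepting vs non-accepting: {D} | {A,B,E,F,H,I,J}.
On input 0, block {A,B,E,F,H,I,J} splits into {A,B,E,F,H,J} and {I}.
On input 0, block {A,B,E,F,H,J} splits into {A,F,H,J} and {B,E}.
On input 0, block {A,F,H,J} splits into {F,H,J} and {A}.
On input 0, block {F,H,J} splits into {F,H} and {J}.
Split {B,E} by δ(·,1) → {B} and {E}.
The partition is now stable with 7 blocks: {D} | {F,H} | {I} | {B} | {A} | {J} | {E}.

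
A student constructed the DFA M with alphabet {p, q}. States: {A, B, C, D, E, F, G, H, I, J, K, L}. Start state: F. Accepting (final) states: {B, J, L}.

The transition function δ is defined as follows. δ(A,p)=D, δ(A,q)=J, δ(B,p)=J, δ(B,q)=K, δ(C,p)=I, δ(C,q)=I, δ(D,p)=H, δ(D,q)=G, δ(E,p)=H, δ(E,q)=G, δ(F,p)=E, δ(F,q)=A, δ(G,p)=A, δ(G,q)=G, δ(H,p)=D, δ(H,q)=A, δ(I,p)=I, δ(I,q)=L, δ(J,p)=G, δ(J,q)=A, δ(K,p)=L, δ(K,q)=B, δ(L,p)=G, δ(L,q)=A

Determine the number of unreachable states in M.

BFS from F reaches {A, D, E, F, G, H, J}; the 5 state(s) B, C, I, K, L are never visited.

5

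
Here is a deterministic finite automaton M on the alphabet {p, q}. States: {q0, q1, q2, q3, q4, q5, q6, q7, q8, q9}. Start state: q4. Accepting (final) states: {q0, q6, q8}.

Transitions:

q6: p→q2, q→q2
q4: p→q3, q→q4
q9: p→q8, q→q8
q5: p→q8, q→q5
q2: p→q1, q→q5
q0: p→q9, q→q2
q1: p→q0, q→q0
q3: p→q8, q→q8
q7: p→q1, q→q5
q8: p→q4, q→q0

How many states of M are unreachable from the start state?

BFS from q4 reaches {q0, q1, q2, q3, q4, q5, q8, q9}; the 2 state(s) q6, q7 are never visited.

2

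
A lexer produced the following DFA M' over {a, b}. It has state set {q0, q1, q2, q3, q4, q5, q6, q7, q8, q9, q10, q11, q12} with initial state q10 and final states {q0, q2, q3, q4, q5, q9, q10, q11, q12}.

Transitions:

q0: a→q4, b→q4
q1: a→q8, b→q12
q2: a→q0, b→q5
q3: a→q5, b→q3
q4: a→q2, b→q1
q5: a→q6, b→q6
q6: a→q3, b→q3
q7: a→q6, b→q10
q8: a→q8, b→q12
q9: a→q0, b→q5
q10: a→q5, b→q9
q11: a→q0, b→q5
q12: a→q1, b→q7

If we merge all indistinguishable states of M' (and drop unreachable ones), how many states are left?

First remove the unreachable states {q11}; 12 states remain.
Start with accepting vs non-accepting: {q0,q2,q3,q4,q5,q9,q10,q12} | {q1,q6,q7,q8}.
Split {q0,q2,q3,q4,q5,q9,q10,q12} by δ(·,a) → {q0,q2,q3,q4,q9,q10} and {q5,q12}.
On input a, block {q0,q2,q3,q4,q9,q10} splits into {q0,q2,q4,q9} and {q3,q10}.
On input b, block {q0,q2,q4,q9} splits into {q2,q9} and {q0} and {q4}.
Split {q1,q6,q7,q8} by δ(·,a) → {q1,q7,q8} and {q6}.
Split {q1,q7,q8} by δ(·,a) → {q1,q8} and {q7}.
Refine {q5,q12} on symbol a: members go to different blocks, giving {q5} and {q12}.
Split {q3,q10} by δ(·,b) → {q3} and {q10}.
No further refinement is possible. Final partition (10 blocks): {q2,q9} | {q1,q8} | {q5} | {q3} | {q0} | {q4} | {q6} | {q7} | {q12} | {q10}.

10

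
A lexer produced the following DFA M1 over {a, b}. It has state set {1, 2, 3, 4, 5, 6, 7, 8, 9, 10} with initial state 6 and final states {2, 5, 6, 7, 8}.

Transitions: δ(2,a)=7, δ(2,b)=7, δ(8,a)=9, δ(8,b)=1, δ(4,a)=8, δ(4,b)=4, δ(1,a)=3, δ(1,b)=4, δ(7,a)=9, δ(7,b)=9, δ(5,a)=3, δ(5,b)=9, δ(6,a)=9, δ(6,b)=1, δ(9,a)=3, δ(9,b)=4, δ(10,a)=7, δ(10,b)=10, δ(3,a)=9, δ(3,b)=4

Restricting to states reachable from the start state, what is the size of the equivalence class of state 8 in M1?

Reachable states from the start: {1,3,4,6,8,9}. Unreachable: {2,5,7,10} — drop them.
Initial partition by acceptance: {6,8} | {1,3,4,9}.
Split {1,3,4,9} by δ(·,a) → {1,3,9} and {4}.
No further refinement is possible. Final partition (3 blocks): {6,8} | {1,3,9} | {4}.
The equivalence class containing 8 is {6,8}, of size 2.

2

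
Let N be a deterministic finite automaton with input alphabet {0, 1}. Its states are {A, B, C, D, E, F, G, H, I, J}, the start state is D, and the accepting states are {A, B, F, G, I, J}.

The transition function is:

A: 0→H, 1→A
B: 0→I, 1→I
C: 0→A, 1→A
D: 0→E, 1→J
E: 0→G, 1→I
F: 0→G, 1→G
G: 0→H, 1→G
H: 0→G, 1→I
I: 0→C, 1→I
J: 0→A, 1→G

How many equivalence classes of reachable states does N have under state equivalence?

First remove the unreachable states {B,F}; 8 states remain.
Start with accepting vs non-accepting: {A,G,I,J} | {C,D,E,H}.
Refine {A,G,I,J} on symbol 0: members go to different blocks, giving {A,G,I} and {J}.
On input 0, block {C,D,E,H} splits into {C,E,H} and {D}.
The partition is now stable with 4 blocks: {A,G,I} | {C,E,H} | {J} | {D}.

4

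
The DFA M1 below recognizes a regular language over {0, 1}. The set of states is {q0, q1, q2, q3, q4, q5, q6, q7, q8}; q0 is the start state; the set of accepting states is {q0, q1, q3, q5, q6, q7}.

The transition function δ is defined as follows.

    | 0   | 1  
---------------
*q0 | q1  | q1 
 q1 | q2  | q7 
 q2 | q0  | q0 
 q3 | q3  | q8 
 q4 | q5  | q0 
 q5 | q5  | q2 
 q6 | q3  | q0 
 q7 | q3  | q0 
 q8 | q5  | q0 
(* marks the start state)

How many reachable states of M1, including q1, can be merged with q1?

1

Reachable states from the start: {q0,q1,q2,q3,q5,q7,q8}. Unreachable: {q4,q6} — drop them.
Start with accepting vs non-accepting: {q0,q1,q3,q5,q7} | {q2,q8}.
Refine {q0,q1,q3,q5,q7} on symbol 0: members go to different blocks, giving {q0,q3,q5,q7} and {q1}.
On input 0, block {q0,q3,q5,q7} splits into {q3,q5,q7} and {q0}.
On input 1, block {q3,q5,q7} splits into {q3,q5} and {q7}.
On input 0, block {q2,q8} splits into {q2} and {q8}.
On input 1, block {q3,q5} splits into {q3} and {q5}.
The partition is now stable with 7 blocks: {q3} | {q2} | {q1} | {q0} | {q7} | {q8} | {q5}.
State q1 belongs to the block {q1}, which has 1 states.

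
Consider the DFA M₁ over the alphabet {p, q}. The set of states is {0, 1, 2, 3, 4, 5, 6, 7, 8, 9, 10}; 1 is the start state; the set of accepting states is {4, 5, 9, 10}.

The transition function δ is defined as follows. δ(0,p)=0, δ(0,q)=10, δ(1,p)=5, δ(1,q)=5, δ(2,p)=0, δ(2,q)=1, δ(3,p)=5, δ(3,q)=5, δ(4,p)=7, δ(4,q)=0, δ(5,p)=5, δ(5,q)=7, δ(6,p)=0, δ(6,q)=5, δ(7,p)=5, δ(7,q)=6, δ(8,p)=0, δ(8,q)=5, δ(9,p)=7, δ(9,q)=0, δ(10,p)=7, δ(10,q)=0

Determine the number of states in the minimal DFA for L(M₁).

6

Reachable states from the start: {0,1,5,6,7,10}. Unreachable: {2,3,4,8,9} — drop them.
P0 = {5,10} | {0,1,6,7}.
Refine {5,10} on symbol p: members go to different blocks, giving {5} and {10}.
On input p, block {0,1,6,7} splits into {0,6} and {1,7}.
Split {0,6} by δ(·,q) → {0} and {6}.
Split {1,7} by δ(·,q) → {1} and {7}.
The partition is now stable with 6 blocks: {5} | {0} | {10} | {1} | {6} | {7}.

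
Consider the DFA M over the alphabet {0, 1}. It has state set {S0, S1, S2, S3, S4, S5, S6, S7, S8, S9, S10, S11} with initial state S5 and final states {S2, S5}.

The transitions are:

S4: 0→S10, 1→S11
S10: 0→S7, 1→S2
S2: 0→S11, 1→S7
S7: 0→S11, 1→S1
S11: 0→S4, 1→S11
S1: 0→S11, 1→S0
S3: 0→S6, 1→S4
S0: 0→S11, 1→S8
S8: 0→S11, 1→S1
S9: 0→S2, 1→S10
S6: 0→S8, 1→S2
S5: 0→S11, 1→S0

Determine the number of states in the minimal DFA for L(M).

First remove the unreachable states {S3,S6,S9}; 9 states remain.
Start with accepting vs non-accepting: {S2,S5} | {S0,S1,S4,S7,S8,S10,S11}.
Refine {S0,S1,S4,S7,S8,S10,S11} on symbol 1: members go to different blocks, giving {S0,S1,S4,S7,S8,S11} and {S10}.
Split {S0,S1,S4,S7,S8,S11} by δ(·,0) → {S0,S1,S7,S8,S11} and {S4}.
Split {S0,S1,S7,S8,S11} by δ(·,0) → {S0,S1,S7,S8} and {S11}.
Stable partition: {S2,S5} | {S0,S1,S7,S8} | {S10} | {S4} | {S11} — 5 equivalence classes.

5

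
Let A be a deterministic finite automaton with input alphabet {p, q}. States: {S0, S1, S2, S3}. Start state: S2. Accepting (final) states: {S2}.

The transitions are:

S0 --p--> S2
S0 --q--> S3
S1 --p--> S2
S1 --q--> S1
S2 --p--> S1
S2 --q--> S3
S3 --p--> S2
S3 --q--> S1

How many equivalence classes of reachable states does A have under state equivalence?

2

Reachable states from the start: {S1,S2,S3}. Unreachable: {S0} — drop them.
Start with accepting vs non-accepting: {S2} | {S1,S3}.
No further refinement is possible. Final partition (2 blocks): {S2} | {S1,S3}.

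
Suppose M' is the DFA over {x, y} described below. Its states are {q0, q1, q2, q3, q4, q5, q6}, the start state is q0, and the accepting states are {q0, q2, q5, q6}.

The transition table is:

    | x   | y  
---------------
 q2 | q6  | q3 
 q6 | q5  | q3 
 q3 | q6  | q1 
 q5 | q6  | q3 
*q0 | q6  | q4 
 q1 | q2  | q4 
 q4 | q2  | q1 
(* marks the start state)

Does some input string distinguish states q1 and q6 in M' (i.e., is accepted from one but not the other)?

Every state is reachable, so we keep all 7.
Initial partition by acceptance: {q0,q2,q5,q6} | {q1,q3,q4}.
Stable partition: {q0,q2,q5,q6} | {q1,q3,q4} — 2 equivalence classes.
q1 and q6 end up in different blocks, so they are distinguishable. For instance, the string 'ε' is accepted from only q6.

Yes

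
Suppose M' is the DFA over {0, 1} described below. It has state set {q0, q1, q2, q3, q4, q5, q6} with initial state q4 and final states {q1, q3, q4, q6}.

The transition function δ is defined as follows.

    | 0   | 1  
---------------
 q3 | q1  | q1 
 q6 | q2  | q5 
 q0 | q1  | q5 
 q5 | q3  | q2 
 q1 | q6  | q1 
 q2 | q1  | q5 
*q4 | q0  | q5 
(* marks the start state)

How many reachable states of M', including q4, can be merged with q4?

Start with accepting vs non-accepting: {q1,q3,q4,q6} | {q0,q2,q5}.
On input 0, block {q1,q3,q4,q6} splits into {q1,q3} and {q4,q6}.
Refine {q1,q3} on symbol 0: members go to different blocks, giving {q1} and {q3}.
On input 0, block {q0,q2,q5} splits into {q0,q2} and {q5}.
No further refinement is possible. Final partition (5 blocks): {q1} | {q0,q2} | {q4,q6} | {q3} | {q5}.
The equivalence class containing q4 is {q4,q6}, of size 2.

2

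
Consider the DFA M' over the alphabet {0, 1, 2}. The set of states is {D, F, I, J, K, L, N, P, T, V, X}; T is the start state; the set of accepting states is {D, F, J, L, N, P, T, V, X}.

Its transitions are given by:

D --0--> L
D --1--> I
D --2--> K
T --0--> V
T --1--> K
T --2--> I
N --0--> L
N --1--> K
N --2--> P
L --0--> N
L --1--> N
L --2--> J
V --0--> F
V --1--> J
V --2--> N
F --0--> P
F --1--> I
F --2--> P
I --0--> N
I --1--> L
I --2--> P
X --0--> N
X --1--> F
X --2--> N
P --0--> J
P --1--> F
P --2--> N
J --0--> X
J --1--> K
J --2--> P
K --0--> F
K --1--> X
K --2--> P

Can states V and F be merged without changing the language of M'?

First remove the unreachable states {D}; 10 states remain.
Initial partition by acceptance: {F,J,L,N,P,T,V,X} | {I,K}.
On input 1, block {F,J,L,N,P,T,V,X} splits into {L,P,V,X} and {F,J,N,T}.
Refine {F,J,N,T} on symbol 2: members go to different blocks, giving {F,J,N} and {T}.
Stable partition: {L,P,V,X} | {I,K} | {F,J,N} | {T} — 4 equivalence classes.
V and F end up in different blocks, so they are distinguishable. For instance, the string '1' is accepted from only V.

No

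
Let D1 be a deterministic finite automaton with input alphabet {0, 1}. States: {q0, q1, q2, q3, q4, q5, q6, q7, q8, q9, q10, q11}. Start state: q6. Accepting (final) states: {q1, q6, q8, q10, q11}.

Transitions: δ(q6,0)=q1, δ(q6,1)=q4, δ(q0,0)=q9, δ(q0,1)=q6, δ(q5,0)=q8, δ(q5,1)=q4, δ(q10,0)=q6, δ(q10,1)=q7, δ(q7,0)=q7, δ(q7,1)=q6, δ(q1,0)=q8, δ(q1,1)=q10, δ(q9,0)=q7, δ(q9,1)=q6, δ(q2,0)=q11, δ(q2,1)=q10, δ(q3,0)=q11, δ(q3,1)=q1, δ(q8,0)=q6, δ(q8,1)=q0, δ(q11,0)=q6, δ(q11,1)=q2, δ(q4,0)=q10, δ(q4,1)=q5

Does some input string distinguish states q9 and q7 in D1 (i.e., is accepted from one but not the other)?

First remove the unreachable states {q2,q3,q11}; 9 states remain.
P0 = {q1,q6,q8,q10} | {q0,q4,q5,q7,q9}.
Split {q1,q6,q8,q10} by δ(·,1) → {q6,q8,q10} and {q1}.
On input 0, block {q6,q8,q10} splits into {q8,q10} and {q6}.
On input 0, block {q0,q4,q5,q7,q9} splits into {q0,q7,q9} and {q4,q5}.
No further refinement is possible. Final partition (5 blocks): {q8,q10} | {q0,q7,q9} | {q1} | {q6} | {q4,q5}.
q9 and q7 lie in the same block of the stable partition, so they are equivalent — no string distinguishes them.

No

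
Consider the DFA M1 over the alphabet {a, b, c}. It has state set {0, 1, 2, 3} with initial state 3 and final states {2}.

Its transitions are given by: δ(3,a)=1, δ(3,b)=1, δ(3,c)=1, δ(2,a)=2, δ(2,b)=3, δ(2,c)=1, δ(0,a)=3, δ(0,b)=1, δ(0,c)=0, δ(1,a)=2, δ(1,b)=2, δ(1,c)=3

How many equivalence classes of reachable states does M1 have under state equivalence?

States {0} cannot be reached from the start state, so discard them.
Initial partition by acceptance: {2} | {1,3}.
On input a, block {1,3} splits into {1} and {3}.
The partition is now stable with 3 blocks: {2} | {1} | {3}.

3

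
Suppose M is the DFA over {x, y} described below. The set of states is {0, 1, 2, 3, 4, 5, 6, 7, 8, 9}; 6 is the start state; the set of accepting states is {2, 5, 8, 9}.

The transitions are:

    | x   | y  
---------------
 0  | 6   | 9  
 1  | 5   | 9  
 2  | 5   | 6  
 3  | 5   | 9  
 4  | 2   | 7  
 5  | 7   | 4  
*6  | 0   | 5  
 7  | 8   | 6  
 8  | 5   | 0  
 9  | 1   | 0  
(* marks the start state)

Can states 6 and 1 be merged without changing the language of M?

States {3} cannot be reached from the start state, so discard them.
P0 = {2,5,8,9} | {0,1,4,6,7}.
Refine {2,5,8,9} on symbol x: members go to different blocks, giving {2,8} and {5,9}.
Split {0,1,4,6,7} by δ(·,x) → {0,6} and {4,7} and {1}.
Refine {5,9} on symbol x: members go to different blocks, giving {5} and {9}.
Refine {0,6} on symbol y: members go to different blocks, giving {0} and {6}.
Refine {2,8} on symbol y: members go to different blocks, giving {2} and {8}.
Refine {4,7} on symbol x: members go to different blocks, giving {4} and {7}.
The partition is now stable with 9 blocks: {2} | {0} | {5} | {4} | {1} | {9} | {6} | {8} | {7}.
6 and 1 end up in different blocks, so they are distinguishable. For instance, the string 'x' is accepted from only 1.

No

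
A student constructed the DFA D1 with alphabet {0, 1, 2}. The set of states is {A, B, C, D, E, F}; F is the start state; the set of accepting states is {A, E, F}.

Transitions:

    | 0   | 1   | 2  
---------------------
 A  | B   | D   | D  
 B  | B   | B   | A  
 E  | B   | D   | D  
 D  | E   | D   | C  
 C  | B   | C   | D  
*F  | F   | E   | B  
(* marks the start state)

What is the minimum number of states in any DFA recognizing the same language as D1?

5

Initial partition by acceptance: {A,E,F} | {B,C,D}.
Refine {A,E,F} on symbol 0: members go to different blocks, giving {A,E} and {F}.
On input 0, block {B,C,D} splits into {B,C} and {D}.
On input 2, block {B,C} splits into {B} and {C}.
Stable partition: {A,E} | {B} | {F} | {D} | {C} — 5 equivalence classes.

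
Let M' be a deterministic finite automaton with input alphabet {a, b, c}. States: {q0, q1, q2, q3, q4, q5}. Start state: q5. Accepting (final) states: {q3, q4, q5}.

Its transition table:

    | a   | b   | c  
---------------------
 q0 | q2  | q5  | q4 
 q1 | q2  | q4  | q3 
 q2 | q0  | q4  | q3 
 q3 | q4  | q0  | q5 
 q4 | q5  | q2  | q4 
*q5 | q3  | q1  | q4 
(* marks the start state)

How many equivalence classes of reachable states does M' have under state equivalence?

Start with accepting vs non-accepting: {q3,q4,q5} | {q0,q1,q2}.
Stable partition: {q3,q4,q5} | {q0,q1,q2} — 2 equivalence classes.

2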